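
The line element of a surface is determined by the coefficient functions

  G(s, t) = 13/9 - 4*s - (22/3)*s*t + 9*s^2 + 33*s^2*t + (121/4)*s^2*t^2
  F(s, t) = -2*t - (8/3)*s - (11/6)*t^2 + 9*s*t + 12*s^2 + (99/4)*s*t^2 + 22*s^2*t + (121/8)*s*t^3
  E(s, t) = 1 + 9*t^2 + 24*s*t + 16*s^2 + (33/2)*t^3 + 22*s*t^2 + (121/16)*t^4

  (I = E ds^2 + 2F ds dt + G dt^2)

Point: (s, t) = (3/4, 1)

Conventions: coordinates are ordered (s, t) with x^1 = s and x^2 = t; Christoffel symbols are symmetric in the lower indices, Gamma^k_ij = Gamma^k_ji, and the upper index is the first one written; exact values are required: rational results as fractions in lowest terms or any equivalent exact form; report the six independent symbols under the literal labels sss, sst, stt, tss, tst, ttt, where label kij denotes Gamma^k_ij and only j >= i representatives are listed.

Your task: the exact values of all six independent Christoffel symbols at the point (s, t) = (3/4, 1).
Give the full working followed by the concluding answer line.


E = 1241/16, F = 4795/96, G = 19345/576 at the point
E_s = 70, E_t = 595/4, F_s = 2333/24, F_t = 8123/96, G_s = 2329/24, G_t = 1507/32
EG - F^2 = 63445/576;  g^inv = (576/63445) * [[19345/576, -4795/96], [-4795/96, 1241/16]]
first-kind symbols [ij,l] = (1/2)(d_i g_jl + d_j g_il - d_l g_ij): [ss,s] = E_s/2 = 35, [ss,t] = F_s - E_t/2 = 137/6, [st,s] = E_t/2 = 595/8, [st,t] = G_s/2 = 2329/48, [tt,s] = F_t - G_s/2 = 1155/32, [tt,t] = G_t/2 = 1507/64
Gamma^s_ij = (G*[ij,s] - F*[ij,t])/(EG - F^2), Gamma^t_ij = (E*[ij,t] - F*[ij,s])/(EG - F^2)

Answer: Gamma_sss = 4032/12689, Gamma_sst = 8568/12689, Gamma_stt = 4158/12689, Gamma_tss = 13152/63445, Gamma_tst = 27948/63445, Gamma_ttt = 13563/63445


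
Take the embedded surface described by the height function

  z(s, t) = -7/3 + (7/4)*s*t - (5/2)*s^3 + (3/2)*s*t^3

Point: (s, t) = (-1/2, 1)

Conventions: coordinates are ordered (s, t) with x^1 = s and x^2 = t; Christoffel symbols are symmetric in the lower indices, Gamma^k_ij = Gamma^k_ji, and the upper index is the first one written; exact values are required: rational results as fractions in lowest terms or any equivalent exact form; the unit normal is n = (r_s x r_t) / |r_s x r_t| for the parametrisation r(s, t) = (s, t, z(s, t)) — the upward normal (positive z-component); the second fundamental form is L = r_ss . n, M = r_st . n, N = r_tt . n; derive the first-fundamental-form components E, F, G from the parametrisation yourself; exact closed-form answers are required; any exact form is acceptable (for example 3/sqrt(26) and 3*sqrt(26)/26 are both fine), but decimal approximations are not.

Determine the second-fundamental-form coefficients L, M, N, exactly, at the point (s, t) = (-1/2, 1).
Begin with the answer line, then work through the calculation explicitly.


Answer: L = 2*sqrt(10)/3, M = 5*sqrt(10)/9, N = -2*sqrt(10)/5

z_s = 11/8, z_t = -25/8, z_ss = 15/2, z_st = 25/4, z_tt = -9/2
E = 185/64, F = -275/64, G = 689/64; answer radicand W^2 = 405/32
unnormalised second-form numerators: l = 15/2, m = 25/4, n = -9/2; L = l/sqrt(405/32), and similarly M = m/sqrt(W^2), N = n/sqrt(W^2)


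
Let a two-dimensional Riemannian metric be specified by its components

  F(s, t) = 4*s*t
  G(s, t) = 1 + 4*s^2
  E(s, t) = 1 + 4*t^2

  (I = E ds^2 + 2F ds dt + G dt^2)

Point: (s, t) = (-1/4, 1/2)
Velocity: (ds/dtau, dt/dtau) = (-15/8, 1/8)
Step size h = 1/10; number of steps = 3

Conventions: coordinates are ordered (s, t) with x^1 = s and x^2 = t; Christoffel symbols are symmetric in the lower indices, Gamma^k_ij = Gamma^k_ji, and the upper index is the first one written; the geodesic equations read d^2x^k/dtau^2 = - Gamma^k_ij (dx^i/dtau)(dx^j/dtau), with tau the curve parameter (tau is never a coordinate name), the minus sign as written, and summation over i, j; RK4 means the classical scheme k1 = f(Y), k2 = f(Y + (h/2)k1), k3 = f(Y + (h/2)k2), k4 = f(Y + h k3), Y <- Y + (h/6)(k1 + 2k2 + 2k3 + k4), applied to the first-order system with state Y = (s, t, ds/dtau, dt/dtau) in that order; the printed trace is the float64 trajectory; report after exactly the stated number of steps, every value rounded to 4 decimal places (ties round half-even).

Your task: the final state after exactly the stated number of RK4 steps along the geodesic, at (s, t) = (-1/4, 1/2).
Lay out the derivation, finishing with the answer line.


f(Y) = (ds/dtau, dt/dtau, -Gamma^s_ij Y'^i Y'^j, -Gamma^t_ij Y'^i Y'^j) with the Gammas evaluated at the stage position; h = 0.100000; intermediate values shown to 6 dp
step 0: s = -0.2500, t = 0.5000, ds/dtau = -1.8750, dt/dtau = 0.1250
step 1:
  k1: at (s, t) = (-0.250000, 0.500000), (ds/dtau, dt/dtau) = (-1.875000, 0.125000); Gamma_sss = 0.000000, Gamma_sst = 0.888889, Gamma_stt = 0.000000, Gamma_tss = 0.000000, Gamma_tst = -0.444444, Gamma_ttt = 0.000000; k1 = (-1.875000, 0.125000, 0.416667, -0.208333)
  k2: at (s, t) = (-0.343750, 0.506250), (ds/dtau, dt/dtau) = (-1.854167, 0.114583); Gamma_sss = 0.000000, Gamma_sst = 0.810709, Gamma_stt = 0.000000, Gamma_tss = 0.000000, Gamma_tst = -0.550482, Gamma_ttt = 0.000000; k2 = (-1.854167, 0.114583, 0.344481, -0.233907)
  k3: at (s, t) = (-0.342708, 0.505729), (ds/dtau, dt/dtau) = (-1.857776, 0.113305); Gamma_sss = 0.000000, Gamma_sst = 0.811489, Gamma_stt = 0.000000, Gamma_tss = 0.000000, Gamma_tst = -0.549907, Gamma_ttt = 0.000000; k3 = (-1.857776, 0.113305, 0.341628, -0.231505)
  k4: at (s, t) = (-0.435778, 0.511330), (ds/dtau, dt/dtau) = (-1.840837, 0.101849); Gamma_sss = 0.000000, Gamma_sst = 0.729055, Gamma_stt = 0.000000, Gamma_tss = 0.000000, Gamma_tst = -0.621331, Gamma_ttt = 0.000000; k4 = (-1.840837, 0.101849, 0.273378, -0.232985)
  Y <- Y + (h/6)(k1 + 2k2 + 2k3 + k4): s = -0.4357, t = 0.5114, ds/dtau = -1.8406, dt/dtau = 0.1021
step 2:
  k1: at (s, t) = (-0.435662, 0.511377), (ds/dtau, dt/dtau) = (-1.840629, 0.102131); Gamma_sss = 0.000000, Gamma_sst = 0.729176, Gamma_stt = 0.000000, Gamma_tss = 0.000000, Gamma_tst = -0.621214, Gamma_ttt = 0.000000; k1 = (-1.840629, 0.102131, 0.274149, -0.233558)
  k2: at (s, t) = (-0.527693, 0.516484), (ds/dtau, dt/dtau) = (-1.826921, 0.090453); Gamma_sss = 0.000000, Gamma_sst = 0.649489, Gamma_stt = 0.000000, Gamma_tss = 0.000000, Gamma_tst = -0.663585, Gamma_ttt = 0.000000; k2 = (-1.826921, 0.090453, 0.214657, -0.219316)
  k3: at (s, t) = (-0.527008, 0.515900), (ds/dtau, dt/dtau) = (-1.829896, 0.091165); Gamma_sss = 0.000000, Gamma_sst = 0.649838, Gamma_stt = 0.000000, Gamma_tss = 0.000000, Gamma_tst = -0.663830, Gamma_ttt = 0.000000; k3 = (-1.829896, 0.091165, 0.216815, -0.221484)
  k4: at (s, t) = (-0.618652, 0.520494), (ds/dtau, dt/dtau) = (-1.818947, 0.079983); Gamma_sss = 0.000000, Gamma_sst = 0.575994, Gamma_stt = 0.000000, Gamma_tss = 0.000000, Gamma_tst = -0.684619, Gamma_ttt = 0.000000; k4 = (-1.818947, 0.079983, 0.167596, -0.199202)
  Y <- Y + (h/6)(k1 + 2k2 + 2k3 + k4): s = -0.6185, t = 0.5205, ds/dtau = -1.8189, dt/dtau = 0.0802
step 3:
  k1: at (s, t) = (-0.618549, 0.520466), (ds/dtau, dt/dtau) = (-1.818884, 0.080225); Gamma_sss = 0.000000, Gamma_sst = 0.576063, Gamma_stt = 0.000000, Gamma_tss = 0.000000, Gamma_tst = -0.684623, Gamma_ttt = 0.000000; k1 = (-1.818884, 0.080225, 0.168118, -0.199800)
  k2: at (s, t) = (-0.709493, 0.524478), (ds/dtau, dt/dtau) = (-1.810478, 0.070235); Gamma_sss = 0.000000, Gamma_sst = 0.509965, Gamma_stt = 0.000000, Gamma_tss = 0.000000, Gamma_tst = -0.689862, Gamma_ttt = 0.000000; k2 = (-1.810478, 0.070235, 0.129693, -0.175444)
  k3: at (s, t) = (-0.709073, 0.523978), (ds/dtau, dt/dtau) = (-1.812399, 0.071453); Gamma_sss = 0.000000, Gamma_sst = 0.510035, Gamma_stt = 0.000000, Gamma_tss = 0.000000, Gamma_tst = -0.690205, Gamma_ttt = 0.000000; k3 = (-1.812399, 0.071453, 0.132100, -0.178764)
  k4: at (s, t) = (-0.799789, 0.527612), (ds/dtau, dt/dtau) = (-1.805674, 0.062349); Gamma_sss = 0.000000, Gamma_sst = 0.451708, Gamma_stt = 0.000000, Gamma_tss = 0.000000, Gamma_tst = -0.684730, Gamma_ttt = 0.000000; k4 = (-1.805674, 0.062349, 0.101708, -0.154175)
  Y <- Y + (h/6)(k1 + 2k2 + 2k3 + k4): s = -0.7997, t = 0.5276, ds/dtau = -1.8057, dt/dtau = 0.0625

Answer: s = -0.7997, t = 0.5276, ds/dtau = -1.8057, dt/dtau = 0.0625


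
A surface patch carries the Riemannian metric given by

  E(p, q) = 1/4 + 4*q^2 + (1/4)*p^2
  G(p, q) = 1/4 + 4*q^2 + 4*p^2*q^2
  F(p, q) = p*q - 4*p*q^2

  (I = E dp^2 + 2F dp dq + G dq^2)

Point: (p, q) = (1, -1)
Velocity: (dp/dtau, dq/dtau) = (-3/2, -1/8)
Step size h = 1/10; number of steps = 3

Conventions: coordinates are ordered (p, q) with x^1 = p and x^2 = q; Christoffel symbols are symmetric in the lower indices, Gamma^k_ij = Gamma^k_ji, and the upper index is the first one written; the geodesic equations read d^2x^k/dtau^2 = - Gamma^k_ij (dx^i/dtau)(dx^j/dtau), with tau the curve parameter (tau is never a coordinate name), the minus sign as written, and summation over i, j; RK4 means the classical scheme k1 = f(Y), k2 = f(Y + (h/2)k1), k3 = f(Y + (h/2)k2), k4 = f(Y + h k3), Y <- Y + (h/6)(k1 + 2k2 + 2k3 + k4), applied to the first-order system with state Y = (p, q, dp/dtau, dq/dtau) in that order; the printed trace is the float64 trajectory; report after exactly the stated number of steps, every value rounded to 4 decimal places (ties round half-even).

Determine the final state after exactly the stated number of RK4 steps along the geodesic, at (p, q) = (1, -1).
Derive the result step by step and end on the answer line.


f(Y) = (dp/dtau, dq/dtau, -Gamma^p_ij Y'^i Y'^j, -Gamma^q_ij Y'^i Y'^j) with the Gammas evaluated at the stage position; h = 0.100000; intermediate values shown to 6 dp
step 0: p = 1.0000, q = -1.0000, dp/dtau = -1.5000, dq/dtau = -0.1250
step 1:
  k1: at (p, q) = (1.000000, -1.000000), (dp/dtau, dq/dtau) = (-1.500000, -0.125000); Gamma_ppp = -0.242268, Gamma_ppq = -1.072165, Gamma_pqq = 0.103093, Gamma_qpp = -0.268041, Gamma_qpq = -0.164948, Gamma_qqq = -0.907216; k1 = (-1.500000, -0.125000, 0.945554, 0.679124)
  k2: at (p, q) = (0.925000, -1.006250), (dp/dtau, dq/dtau) = (-1.452722, -0.091044); Gamma_ppp = -0.229793, Gamma_ppq = -1.042159, Gamma_pqq = 0.074466, Gamma_qpp = -0.271221, Gamma_qpq = -0.145252, Gamma_qqq = -0.916945; k2 = (-1.452722, -0.091044, 0.760013, 0.618409)
  k3: at (p, q) = (0.927364, -1.004552), (dp/dtau, dq/dtau) = (-1.461999, -0.094080); Gamma_ppp = -0.228280, Gamma_ppq = -1.046353, Gamma_pqq = 0.078961, Gamma_qpp = -0.269406, Gamma_qpq = -0.148014, Gamma_qqq = -0.915808; k3 = (-1.461999, -0.094080, 0.775077, 0.624663)
  k4: at (p, q) = (0.853800, -1.009408), (dp/dtau, dq/dtau) = (-1.422492, -0.062534); Gamma_ppp = -0.212913, Gamma_ppq = -1.022120, Gamma_pqq = 0.059720, Gamma_qpp = -0.270231, Gamma_qpq = -0.131276, Gamma_qqq = -0.921203; k4 = (-1.422492, -0.062534, 0.612435, 0.573765)
  Y <- Y + (h/6)(k1 + 2k2 + 2k3 + k4): p = 0.8541, q = -1.0093, dp/dtau = -1.4229, dq/dtau = -0.0627
step 2:
  k1: at (p, q) = (0.854134, -1.009296), (dp/dtau, dq/dtau) = (-1.422864, -0.062683); Gamma_ppp = -0.212886, Gamma_ppq = -1.022398, Gamma_pqq = 0.059977, Gamma_qpp = -0.270133, Gamma_qpq = -0.131463, Gamma_qqq = -0.921156; k1 = (-1.422864, -0.062683, 0.613135, 0.573965)
  k2: at (p, q) = (0.782991, -1.012430), (dp/dtau, dq/dtau) = (-1.392207, -0.033985); Gamma_ppp = -0.195546, Gamma_ppq = -1.004022, Gamma_pqq = 0.048231, Gamma_qpp = -0.268885, Gamma_qpq = -0.117841, Gamma_qqq = -0.923617; k2 = (-1.392207, -0.033985, 0.473967, 0.533382)
  k3: at (p, q) = (0.784524, -1.010996), (dp/dtau, dq/dtau) = (-1.399165, -0.036014); Gamma_ppp = -0.194612, Gamma_ppq = -1.006752, Gamma_pqq = 0.050724, Gamma_qpp = -0.267554, Gamma_qpq = -0.119648, Gamma_qqq = -0.923446; k3 = (-1.399165, -0.036014, 0.482377, 0.537037)
  k4: at (p, q) = (0.714218, -1.012898), (dp/dtau, dq/dtau) = (-1.374626, -0.008979); Gamma_ppp = -0.176438, Gamma_ppq = -0.991815, Gamma_pqq = 0.042566, Gamma_qpp = -0.265220, Gamma_qpq = -0.107568, Gamma_qqq = -0.924857; k4 = (-1.374626, -0.008979, 0.357878, 0.503890)
  Y <- Y + (h/6)(k1 + 2k2 + 2k3 + k4): p = 0.7145, q = -1.0128, dp/dtau = -1.3748, dq/dtau = -0.0090
step 3:
  k1: at (p, q) = (0.714464, -1.012824), (dp/dtau, dq/dtau) = (-1.374802, -0.009038); Gamma_ppp = -0.176446, Gamma_ppq = -0.991969, Gamma_pqq = 0.042683, Gamma_qpp = -0.265166, Gamma_qpq = -0.107676, Gamma_qqq = -0.924859; k1 = (-1.374802, -0.009038, 0.358145, 0.503936)
  k2: at (p, q) = (0.645724, -1.013276), (dp/dtau, dq/dtau) = (-1.356895, 0.016159); Gamma_ppp = -0.157834, Gamma_ppq = -0.980593, Gamma_pqq = 0.037463, Gamma_qpp = -0.261795, Gamma_qpq = -0.097232, Gamma_qqq = -0.925839; k2 = (-1.356895, 0.016159, 0.247589, 0.477986)
  k3: at (p, q) = (0.646619, -1.012016), (dp/dtau, dq/dtau) = (-1.362423, 0.014861); Gamma_ppp = -0.157171, Gamma_ppq = -0.982482, Gamma_pqq = 0.038944, Gamma_qpp = -0.260719, Gamma_qpq = -0.098442, Gamma_qqq = -0.926129; k3 = (-1.362423, 0.014861, 0.251946, 0.480164)
  k4: at (p, q) = (0.578222, -1.011338), (dp/dtau, dq/dtau) = (-1.349608, 0.038978); Gamma_ppp = -0.138549, Gamma_ppq = -0.973365, Gamma_pqq = 0.034906, Gamma_qpp = -0.256781, Gamma_qpq = -0.088665, Gamma_qqq = -0.927451; k4 = (-1.349608, 0.038978, 0.149897, 0.459791)
  Y <- Y + (h/6)(k1 + 2k2 + 2k3 + k4): p = 0.5784, q = -1.0113, dp/dtau = -1.3497, dq/dtau = 0.0390

Answer: p = 0.5784, q = -1.0113, dp/dtau = -1.3497, dq/dtau = 0.0390


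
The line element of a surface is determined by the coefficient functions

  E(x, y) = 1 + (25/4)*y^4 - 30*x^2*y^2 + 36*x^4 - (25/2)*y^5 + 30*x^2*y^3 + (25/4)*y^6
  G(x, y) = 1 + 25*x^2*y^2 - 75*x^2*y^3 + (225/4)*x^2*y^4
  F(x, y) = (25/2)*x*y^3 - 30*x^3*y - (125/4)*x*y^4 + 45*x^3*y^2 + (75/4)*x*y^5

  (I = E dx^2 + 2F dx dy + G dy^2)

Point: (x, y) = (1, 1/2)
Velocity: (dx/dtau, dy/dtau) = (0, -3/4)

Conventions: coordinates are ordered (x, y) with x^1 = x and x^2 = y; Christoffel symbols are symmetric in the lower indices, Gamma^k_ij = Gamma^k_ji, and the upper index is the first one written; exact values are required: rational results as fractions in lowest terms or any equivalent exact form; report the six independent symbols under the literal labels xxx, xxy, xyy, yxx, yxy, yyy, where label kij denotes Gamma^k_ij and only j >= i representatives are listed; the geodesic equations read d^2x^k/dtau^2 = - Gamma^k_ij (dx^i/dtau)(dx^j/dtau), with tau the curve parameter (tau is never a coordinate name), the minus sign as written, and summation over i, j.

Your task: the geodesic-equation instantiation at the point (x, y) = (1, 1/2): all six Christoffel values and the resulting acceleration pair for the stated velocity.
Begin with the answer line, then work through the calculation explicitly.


Answer: Gamma_xxx = 5824/2879, Gamma_xxy = -910/8637, Gamma_xyy = 3640/8637, Gamma_yxx = -640/2879, Gamma_yxy = 100/8637, Gamma_yyy = -400/8637; accelerations (d^2x/dtau^2, d^2y/dtau^2) = (-1365/5758, 75/2879)

E = 8537/256, F = -455/128, G = 89/64 at the point
E_x = 273/2, E_y = -455/64, F_x = -1415/128, F_y = 935/64, G_x = 25/32, G_y = -25/8
EG - F^2 = 8637/256;  g^inv = (256/8637) * [[89/64, 455/128], [455/128, 8537/256]]
first-kind symbols [ij,l] = (1/2)(d_i g_jl + d_j g_il - d_l g_ij): [xx,x] = E_x/2 = 273/4, [xx,y] = F_x - E_y/2 = -15/2, [xy,x] = E_y/2 = -455/128, [xy,y] = G_x/2 = 25/64, [yy,x] = F_y - G_x/2 = 455/32, [yy,y] = G_y/2 = -25/16
Gamma^x_ij = (G*[ij,x] - F*[ij,y])/(EG - F^2), Gamma^y_ij = (E*[ij,y] - F*[ij,x])/(EG - F^2)
Gamma_xxx = 5824/2879, Gamma_xxy = -910/8637, Gamma_xyy = 3640/8637, Gamma_yxx = -640/2879, Gamma_yxy = 100/8637, Gamma_yyy = -400/8637
d^2x/dtau^2 = -(Gamma_xxx*(0)^2 + 2*Gamma_xxy*(0)*(-3/4) + Gamma_xyy*(-3/4)^2) = -1365/5758
d^2y/dtau^2 = -(Gamma_yxx*(0)^2 + 2*Gamma_yxy*(0)*(-3/4) + Gamma_yyy*(-3/4)^2) = 75/2879


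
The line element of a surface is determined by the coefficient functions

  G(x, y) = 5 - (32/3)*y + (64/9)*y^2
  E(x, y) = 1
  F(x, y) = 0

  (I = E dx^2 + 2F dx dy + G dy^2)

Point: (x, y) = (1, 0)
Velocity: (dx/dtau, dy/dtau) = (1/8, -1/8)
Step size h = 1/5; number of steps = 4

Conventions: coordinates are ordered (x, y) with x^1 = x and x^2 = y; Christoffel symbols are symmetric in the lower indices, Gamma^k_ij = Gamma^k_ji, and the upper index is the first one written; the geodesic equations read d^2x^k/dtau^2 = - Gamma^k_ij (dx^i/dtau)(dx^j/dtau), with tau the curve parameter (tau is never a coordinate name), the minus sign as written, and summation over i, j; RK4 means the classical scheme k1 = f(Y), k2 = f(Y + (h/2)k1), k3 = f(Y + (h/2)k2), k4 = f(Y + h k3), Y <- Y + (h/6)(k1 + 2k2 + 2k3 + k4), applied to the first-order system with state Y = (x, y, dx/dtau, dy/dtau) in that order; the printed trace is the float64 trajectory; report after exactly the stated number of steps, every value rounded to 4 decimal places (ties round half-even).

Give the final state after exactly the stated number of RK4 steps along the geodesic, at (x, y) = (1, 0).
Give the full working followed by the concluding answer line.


f(Y) = (dx/dtau, dy/dtau, -Gamma^x_ij Y'^i Y'^j, -Gamma^y_ij Y'^i Y'^j) with the Gammas evaluated at the stage position; h = 0.200000; intermediate values shown to 6 dp
step 0: x = 1.0000, y = 0.0000, dx/dtau = 0.1250, dy/dtau = -0.1250
step 1:
  k1: at (x, y) = (1.000000, 0.000000), (dx/dtau, dy/dtau) = (0.125000, -0.125000); Gamma_xxx = 0.000000, Gamma_xxy = 0.000000, Gamma_xyy = 0.000000, Gamma_yxx = 0.000000, Gamma_yxy = 0.000000, Gamma_yyy = -1.066667; k1 = (0.125000, -0.125000, 0.000000, 0.016667)
  k2: at (x, y) = (1.012500, -0.012500), (dx/dtau, dy/dtau) = (0.125000, -0.123333); Gamma_xxx = 0.000000, Gamma_xxy = 0.000000, Gamma_xyy = 0.000000, Gamma_yxx = 0.000000, Gamma_yxy = 0.000000, Gamma_yyy = -1.056048; k2 = (0.125000, -0.123333, 0.000000, 0.016064)
  k3: at (x, y) = (1.012500, -0.012333), (dx/dtau, dy/dtau) = (0.125000, -0.123394); Gamma_xxx = 0.000000, Gamma_xxy = 0.000000, Gamma_xyy = 0.000000, Gamma_yxx = 0.000000, Gamma_yxy = 0.000000, Gamma_yyy = -1.056189; k3 = (0.125000, -0.123394, 0.000000, 0.016082)
  k4: at (x, y) = (1.025000, -0.024679), (dx/dtau, dy/dtau) = (0.125000, -0.121784); Gamma_xxx = 0.000000, Gamma_xxy = 0.000000, Gamma_xyy = 0.000000, Gamma_yxx = 0.000000, Gamma_yxy = 0.000000, Gamma_yyy = -1.045800; k4 = (0.125000, -0.121784, 0.000000, 0.015511)
  Y <- Y + (h/6)(k1 + 2k2 + 2k3 + k4): x = 1.0250, y = -0.0247, dx/dtau = 0.1250, dy/dtau = -0.1218
step 2:
  k1: at (x, y) = (1.025000, -0.024675), (dx/dtau, dy/dtau) = (0.125000, -0.121784); Gamma_xxx = 0.000000, Gamma_xxy = 0.000000, Gamma_xyy = 0.000000, Gamma_yxx = 0.000000, Gamma_yxy = 0.000000, Gamma_yyy = -1.045804; k1 = (0.125000, -0.121784, 0.000000, 0.015511)
  k2: at (x, y) = (1.037500, -0.036853), (dx/dtau, dy/dtau) = (0.125000, -0.120233); Gamma_xxx = 0.000000, Gamma_xxy = 0.000000, Gamma_xyy = 0.000000, Gamma_yxx = 0.000000, Gamma_yxy = 0.000000, Gamma_yyy = -1.035656; k2 = (0.125000, -0.120233, 0.000000, 0.014972)
  k3: at (x, y) = (1.037500, -0.036698), (dx/dtau, dy/dtau) = (0.125000, -0.120287); Gamma_xxx = 0.000000, Gamma_xxy = 0.000000, Gamma_xyy = 0.000000, Gamma_yxx = 0.000000, Gamma_yxy = 0.000000, Gamma_yyy = -1.035785; k3 = (0.125000, -0.120287, 0.000000, 0.014987)
  k4: at (x, y) = (1.050000, -0.048732), (dx/dtau, dy/dtau) = (0.125000, -0.118787); Gamma_xxx = 0.000000, Gamma_xxy = 0.000000, Gamma_xyy = 0.000000, Gamma_yxx = 0.000000, Gamma_yxy = 0.000000, Gamma_yyy = -1.025860; k4 = (0.125000, -0.118787, 0.000000, 0.014475)
  Y <- Y + (h/6)(k1 + 2k2 + 2k3 + k4): x = 1.0500, y = -0.0487, dx/dtau = 0.1250, dy/dtau = -0.1188
step 3:
  k1: at (x, y) = (1.050000, -0.048728), (dx/dtau, dy/dtau) = (0.125000, -0.118788); Gamma_xxx = 0.000000, Gamma_xxy = 0.000000, Gamma_xyy = 0.000000, Gamma_yxx = 0.000000, Gamma_yxy = 0.000000, Gamma_yyy = -1.025863; k1 = (0.125000, -0.118788, 0.000000, 0.014475)
  k2: at (x, y) = (1.062500, -0.060607), (dx/dtau, dy/dtau) = (0.125000, -0.117340); Gamma_xxx = 0.000000, Gamma_xxy = 0.000000, Gamma_xyy = 0.000000, Gamma_yxx = 0.000000, Gamma_yxy = 0.000000, Gamma_yyy = -1.016169; k2 = (0.125000, -0.117340, 0.000000, 0.013991)
  k3: at (x, y) = (1.062500, -0.060462), (dx/dtau, dy/dtau) = (0.125000, -0.117389); Gamma_xxx = 0.000000, Gamma_xxy = 0.000000, Gamma_xyy = 0.000000, Gamma_yxx = 0.000000, Gamma_yxy = 0.000000, Gamma_yyy = -1.016287; k3 = (0.125000, -0.117389, 0.000000, 0.014004)
  k4: at (x, y) = (1.075000, -0.072206), (dx/dtau, dy/dtau) = (0.125000, -0.115987); Gamma_xxx = 0.000000, Gamma_xxy = 0.000000, Gamma_xyy = 0.000000, Gamma_yxx = 0.000000, Gamma_yxy = 0.000000, Gamma_yyy = -1.006806; k4 = (0.125000, -0.115987, 0.000000, 0.013544)
  Y <- Y + (h/6)(k1 + 2k2 + 2k3 + k4): x = 1.0750, y = -0.0722, dx/dtau = 0.1250, dy/dtau = -0.1160
step 4:
  k1: at (x, y) = (1.075000, -0.072203), (dx/dtau, dy/dtau) = (0.125000, -0.115987); Gamma_xxx = 0.000000, Gamma_xxy = 0.000000, Gamma_xyy = 0.000000, Gamma_yxx = 0.000000, Gamma_yxy = 0.000000, Gamma_yyy = -1.006809; k1 = (0.125000, -0.115987, 0.000000, 0.013545)
  k2: at (x, y) = (1.087500, -0.083801), (dx/dtau, dy/dtau) = (0.125000, -0.114633); Gamma_xxx = 0.000000, Gamma_xxy = 0.000000, Gamma_xyy = 0.000000, Gamma_yxx = 0.000000, Gamma_yxy = 0.000000, Gamma_yyy = -0.997549; k2 = (0.125000, -0.114633, 0.000000, 0.013108)
  k3: at (x, y) = (1.087500, -0.083666), (dx/dtau, dy/dtau) = (0.125000, -0.114676); Gamma_xxx = 0.000000, Gamma_xxy = 0.000000, Gamma_xyy = 0.000000, Gamma_yxx = 0.000000, Gamma_yxy = 0.000000, Gamma_yyy = -0.997657; k3 = (0.125000, -0.114676, 0.000000, 0.013120)
  k4: at (x, y) = (1.100000, -0.095138), (dx/dtau, dy/dtau) = (0.125000, -0.113363); Gamma_xxx = 0.000000, Gamma_xxy = 0.000000, Gamma_xyy = 0.000000, Gamma_yxx = 0.000000, Gamma_yxy = 0.000000, Gamma_yyy = -0.988600; k4 = (0.125000, -0.113363, 0.000000, 0.012705)
  Y <- Y + (h/6)(k1 + 2k2 + 2k3 + k4): x = 1.1000, y = -0.0951, dx/dtau = 0.1250, dy/dtau = -0.1134

Answer: x = 1.1000, y = -0.0951, dx/dtau = 0.1250, dy/dtau = -0.1134


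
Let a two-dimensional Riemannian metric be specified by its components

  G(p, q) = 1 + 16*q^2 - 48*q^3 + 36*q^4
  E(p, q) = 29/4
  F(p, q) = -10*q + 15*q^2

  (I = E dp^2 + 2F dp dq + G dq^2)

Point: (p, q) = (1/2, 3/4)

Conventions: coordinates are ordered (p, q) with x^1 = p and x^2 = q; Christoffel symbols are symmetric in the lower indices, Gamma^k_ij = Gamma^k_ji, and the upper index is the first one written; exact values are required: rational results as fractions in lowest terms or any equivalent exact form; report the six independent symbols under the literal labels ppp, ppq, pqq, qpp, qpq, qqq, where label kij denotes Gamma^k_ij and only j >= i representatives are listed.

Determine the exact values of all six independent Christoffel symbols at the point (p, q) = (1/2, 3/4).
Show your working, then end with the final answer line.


E = 29/4, F = 15/16, G = 73/64 at the point
E_p = 0, E_q = 0, F_p = 0, F_q = 25/2, G_p = 0, G_q = 15/4
EG - F^2 = 473/64;  g^inv = (64/473) * [[73/64, -15/16], [-15/16, 29/4]]
first-kind symbols [ij,l] = (1/2)(d_i g_jl + d_j g_il - d_l g_ij): [pp,p] = E_p/2 = 0, [pp,q] = F_p - E_q/2 = 0, [pq,p] = E_q/2 = 0, [pq,q] = G_p/2 = 0, [qq,p] = F_q - G_p/2 = 25/2, [qq,q] = G_q/2 = 15/8
Gamma^p_ij = (G*[ij,p] - F*[ij,q])/(EG - F^2), Gamma^q_ij = (E*[ij,q] - F*[ij,p])/(EG - F^2)

Answer: Gamma_ppp = 0, Gamma_ppq = 0, Gamma_pqq = 800/473, Gamma_qpp = 0, Gamma_qpq = 0, Gamma_qqq = 120/473


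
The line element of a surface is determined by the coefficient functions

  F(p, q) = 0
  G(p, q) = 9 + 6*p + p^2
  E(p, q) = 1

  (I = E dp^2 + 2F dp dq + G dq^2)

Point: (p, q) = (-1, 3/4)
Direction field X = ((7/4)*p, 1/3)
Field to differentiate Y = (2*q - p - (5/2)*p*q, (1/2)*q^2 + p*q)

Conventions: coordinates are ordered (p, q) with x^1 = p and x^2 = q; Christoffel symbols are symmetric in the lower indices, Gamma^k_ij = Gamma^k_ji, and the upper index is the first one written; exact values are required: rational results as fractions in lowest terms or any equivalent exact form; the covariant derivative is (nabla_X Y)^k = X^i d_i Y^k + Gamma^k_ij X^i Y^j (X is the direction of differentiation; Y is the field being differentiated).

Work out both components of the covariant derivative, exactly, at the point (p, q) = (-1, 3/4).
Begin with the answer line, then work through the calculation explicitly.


Answer: (nabla_X Y)^p = 219/32, (nabla_X Y)^q = -197/768

E = 1, F = 0, G = 4 at the point
E_p = 0, E_q = 0, F_p = 0, F_q = 0, G_p = 4, G_q = 0
EG - F^2 = 4;  g^inv = (1/4) * [[4, 0], [0, 1]]
first-kind symbols [ij,l] = (1/2)(d_i g_jl + d_j g_il - d_l g_ij): [pp,p] = E_p/2 = 0, [pp,q] = F_p - E_q/2 = 0, [pq,p] = E_q/2 = 0, [pq,q] = G_p/2 = 2, [qq,p] = F_q - G_p/2 = -2, [qq,q] = G_q/2 = 0
Gamma^p_ij = (G*[ij,p] - F*[ij,q])/(EG - F^2), Gamma^q_ij = (E*[ij,q] - F*[ij,p])/(EG - F^2)
Gamma_ppp = 0, Gamma_ppq = 0, Gamma_pqq = -2, Gamma_qpp = 0, Gamma_qpq = 1/2, Gamma_qqq = 0
X = (-7/4, 1/3), Y = (35/8, -15/32) at the point


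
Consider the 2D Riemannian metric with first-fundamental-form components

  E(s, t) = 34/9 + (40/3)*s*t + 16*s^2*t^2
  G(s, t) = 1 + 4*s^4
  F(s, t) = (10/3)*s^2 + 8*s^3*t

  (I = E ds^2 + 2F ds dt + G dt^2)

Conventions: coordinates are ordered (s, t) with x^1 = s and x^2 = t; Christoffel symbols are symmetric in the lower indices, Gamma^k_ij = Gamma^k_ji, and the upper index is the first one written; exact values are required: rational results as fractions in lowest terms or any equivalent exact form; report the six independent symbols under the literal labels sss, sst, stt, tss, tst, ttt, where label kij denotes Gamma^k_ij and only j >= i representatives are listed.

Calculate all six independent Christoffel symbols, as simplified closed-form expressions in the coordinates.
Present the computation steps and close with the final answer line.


E = 34/9 + (40/3)*s*t + 16*s^2*t^2; F = (10/3)*s^2 + 8*s^3*t; G = 1 + 4*s^4
Gamma^k_ij = (1/2) g^{kl} (d_i g_jl + d_j g_il - d_l g_ij), with g^inv = (1/(EG-F^2)) [[G, -F], [-F, E]]
first partials: E_s = (40/3)*t + 32*s*t^2, E_t = (40/3)*s + 32*s^2*t, F_s = (20/3)*s + 24*s^2*t, F_t = 8*s^3, G_s = 16*s^3, G_t = 0
D = EG - F^2 = 34/9 + (40/3)*s*t + 16*s^2*t^2 + 4*s^4
expanded: Gamma^s_ss = (G E_s - 2F F_s + F E_t)/(2D), Gamma^s_st = (G E_t - F G_s)/(2D), Gamma^s_tt = (2G F_t - G G_s - F G_t)/(2D), Gamma^t_ss = (2E F_s - E E_t - F E_s)/(2D), Gamma^t_st = (E G_s - F E_t)/(2D), Gamma^t_tt = (E G_t - 2F F_t + F G_s)/(2D); substitute and cancel common factors

Answer: Gamma_sss = (72*s*t^2 + 30*t)/(18*s^4 + 72*s^2*t^2 + 60*s*t + 17), Gamma_sst = (72*s^2*t + 30*s)/(18*s^4 + 72*s^2*t^2 + 60*s*t + 17), Gamma_stt = 0, Gamma_tss = 36*s^2*t/(18*s^4 + 72*s^2*t^2 + 60*s*t + 17), Gamma_tst = 36*s^3/(18*s^4 + 72*s^2*t^2 + 60*s*t + 17), Gamma_ttt = 0


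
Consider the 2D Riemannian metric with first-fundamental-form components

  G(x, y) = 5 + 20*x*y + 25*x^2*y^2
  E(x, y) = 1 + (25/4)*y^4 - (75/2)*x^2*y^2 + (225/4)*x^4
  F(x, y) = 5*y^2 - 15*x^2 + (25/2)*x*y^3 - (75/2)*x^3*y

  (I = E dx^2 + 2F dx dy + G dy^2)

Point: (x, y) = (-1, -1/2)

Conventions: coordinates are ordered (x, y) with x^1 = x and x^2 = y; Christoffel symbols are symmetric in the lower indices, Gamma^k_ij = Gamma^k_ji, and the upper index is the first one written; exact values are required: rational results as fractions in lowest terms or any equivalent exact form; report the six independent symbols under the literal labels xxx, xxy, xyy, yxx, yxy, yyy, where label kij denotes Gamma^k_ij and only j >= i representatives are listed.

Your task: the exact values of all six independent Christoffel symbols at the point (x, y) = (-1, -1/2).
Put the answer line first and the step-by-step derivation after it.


Answer: Gamma_xxx = -1320/877, Gamma_xxy = 220/877, Gamma_xyy = 440/877, Gamma_yxx = 864/877, Gamma_yxy = -144/877, Gamma_yyy = -288/877

E = 3089/64, F = -495/16, G = 85/4 at the point
E_x = -825/4, E_y = 275/8, F_x = 1355/16, F_y = 185/8, G_x = -45/2, G_y = -45
EG - F^2 = 4385/64;  g^inv = (64/4385) * [[85/4, 495/16], [495/16, 3089/64]]
first-kind symbols [ij,l] = (1/2)(d_i g_jl + d_j g_il - d_l g_ij): [xx,x] = E_x/2 = -825/8, [xx,y] = F_x - E_y/2 = 135/2, [xy,x] = E_y/2 = 275/16, [xy,y] = G_x/2 = -45/4, [yy,x] = F_y - G_x/2 = 275/8, [yy,y] = G_y/2 = -45/2
Gamma^x_ij = (G*[ij,x] - F*[ij,y])/(EG - F^2), Gamma^y_ij = (E*[ij,y] - F*[ij,x])/(EG - F^2)


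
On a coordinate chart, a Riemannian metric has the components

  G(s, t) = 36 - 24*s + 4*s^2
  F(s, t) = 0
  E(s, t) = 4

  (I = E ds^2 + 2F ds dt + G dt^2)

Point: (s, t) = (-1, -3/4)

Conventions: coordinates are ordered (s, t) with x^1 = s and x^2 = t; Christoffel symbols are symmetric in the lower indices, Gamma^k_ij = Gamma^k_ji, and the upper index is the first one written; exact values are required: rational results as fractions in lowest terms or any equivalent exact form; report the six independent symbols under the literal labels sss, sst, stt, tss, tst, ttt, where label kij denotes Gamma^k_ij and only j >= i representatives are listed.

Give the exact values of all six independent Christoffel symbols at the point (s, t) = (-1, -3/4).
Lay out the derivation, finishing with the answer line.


E = 4, F = 0, G = 64 at the point
E_s = 0, E_t = 0, F_s = 0, F_t = 0, G_s = -32, G_t = 0
EG - F^2 = 256;  g^inv = (1/256) * [[64, 0], [0, 4]]
first-kind symbols [ij,l] = (1/2)(d_i g_jl + d_j g_il - d_l g_ij): [ss,s] = E_s/2 = 0, [ss,t] = F_s - E_t/2 = 0, [st,s] = E_t/2 = 0, [st,t] = G_s/2 = -16, [tt,s] = F_t - G_s/2 = 16, [tt,t] = G_t/2 = 0
Gamma^s_ij = (G*[ij,s] - F*[ij,t])/(EG - F^2), Gamma^t_ij = (E*[ij,t] - F*[ij,s])/(EG - F^2)

Answer: Gamma_sss = 0, Gamma_sst = 0, Gamma_stt = 4, Gamma_tss = 0, Gamma_tst = -1/4, Gamma_ttt = 0


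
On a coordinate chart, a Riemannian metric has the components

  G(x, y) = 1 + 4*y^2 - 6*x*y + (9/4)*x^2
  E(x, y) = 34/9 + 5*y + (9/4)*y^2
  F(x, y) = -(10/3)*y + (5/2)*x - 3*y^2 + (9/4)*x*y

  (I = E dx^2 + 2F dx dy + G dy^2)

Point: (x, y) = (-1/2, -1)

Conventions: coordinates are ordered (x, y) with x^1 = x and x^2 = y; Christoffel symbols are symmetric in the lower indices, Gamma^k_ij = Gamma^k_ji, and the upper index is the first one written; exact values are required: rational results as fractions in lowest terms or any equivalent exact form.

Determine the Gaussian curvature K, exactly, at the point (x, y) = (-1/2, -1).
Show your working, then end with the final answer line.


E = 37/36, F = 5/24, G = 41/16, EG - F^2 = 373/144 at the point
E_x = 0, E_y = 1/2, F_x = 1/4, F_y = 37/24, G_x = 15/4, G_y = -5
E_yy = 9/2, F_xy = 9/4, G_xx = 9/2
K follows from Brioschi's formula, (det M1 - det M2)/(EG - F^2)^2.
M1 = [[-E_yy/2 + F_xy - G_xx/2, E_x/2, F_x - E_y/2], [F_y - G_x/2, E, F], [G_y/2, F, G]] = [[-9/4, 0, 0], [-1/3, 37/36, 5/24], [-5/2, 5/24, 41/16]]; det M1 = -373/64
M2 = [[0, E_y/2, G_x/2], [E_y/2, E, F], [G_x/2, F, G]] = [[0, 1/4, 15/8], [1/4, 37/36, 5/24], [15/8, 5/24, 41/16]]; det M2 = -229/64
det M1 - det M2 = -9/4; K = -9/4 / (373/144)^2 = -46656/139129

Answer: K = -46656/139129


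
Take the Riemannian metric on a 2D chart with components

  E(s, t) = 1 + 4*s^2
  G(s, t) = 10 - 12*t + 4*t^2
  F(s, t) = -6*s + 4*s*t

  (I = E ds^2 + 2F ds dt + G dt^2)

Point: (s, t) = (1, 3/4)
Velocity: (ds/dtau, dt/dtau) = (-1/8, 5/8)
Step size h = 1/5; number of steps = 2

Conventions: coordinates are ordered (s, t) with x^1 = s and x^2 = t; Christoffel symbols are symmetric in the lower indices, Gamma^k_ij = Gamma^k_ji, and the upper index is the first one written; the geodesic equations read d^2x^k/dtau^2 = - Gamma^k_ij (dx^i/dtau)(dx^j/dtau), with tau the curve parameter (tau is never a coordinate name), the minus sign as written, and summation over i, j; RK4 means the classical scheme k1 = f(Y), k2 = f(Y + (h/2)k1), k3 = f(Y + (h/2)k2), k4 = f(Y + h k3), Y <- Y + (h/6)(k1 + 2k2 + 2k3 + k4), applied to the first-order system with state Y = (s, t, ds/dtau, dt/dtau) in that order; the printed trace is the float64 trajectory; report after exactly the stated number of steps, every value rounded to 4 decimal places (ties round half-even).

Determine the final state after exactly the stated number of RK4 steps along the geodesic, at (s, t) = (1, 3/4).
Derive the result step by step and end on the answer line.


f(Y) = (ds/dtau, dt/dtau, -Gamma^s_ij Y'^i Y'^j, -Gamma^t_ij Y'^i Y'^j) with the Gammas evaluated at the stage position; h = 0.200000; intermediate values shown to 6 dp
step 0: s = 1.0000, t = 0.7500, ds/dtau = -0.1250, dt/dtau = 0.6250
step 1:
  k1: at (s, t) = (1.000000, 0.750000), (ds/dtau, dt/dtau) = (-0.125000, 0.625000); Gamma_sss = 0.551724, Gamma_sst = 0.000000, Gamma_stt = 0.551724, Gamma_tss = -0.413793, Gamma_tst = 0.000000, Gamma_ttt = -0.413793; k1 = (-0.125000, 0.625000, -0.224138, 0.168103)
  k2: at (s, t) = (0.987500, 0.812500), (ds/dtau, dt/dtau) = (-0.147414, 0.641810); Gamma_sss = 0.581631, Gamma_sst = 0.000000, Gamma_stt = 0.581631, Gamma_tss = -0.404933, Gamma_tst = 0.000000, Gamma_ttt = -0.404933; k2 = (-0.147414, 0.641810, -0.252225, 0.175600)
  k3: at (s, t) = (0.985259, 0.814181), (ds/dtau, dt/dtau) = (-0.150222, 0.642560); Gamma_sss = 0.582620, Gamma_sst = 0.000000, Gamma_stt = 0.582620, Gamma_tss = -0.405550, Gamma_tst = 0.000000, Gamma_ttt = -0.405550; k3 = (-0.150222, 0.642560, -0.253702, 0.176597)
  k4: at (s, t) = (0.969956, 0.878512), (ds/dtau, dt/dtau) = (-0.175740, 0.660319); Gamma_sss = 0.615040, Gamma_sst = 0.000000, Gamma_stt = 0.615040, Gamma_tss = -0.394080, Gamma_tst = 0.000000, Gamma_ttt = -0.394080; k4 = (-0.175740, 0.660319, -0.287166, 0.183998)
  Y <- Y + (h/6)(k1 + 2k2 + 2k3 + k4): s = 0.9701, t = 0.8785, ds/dtau = -0.1758, dt/dtau = 0.6602
step 2:
  k1: at (s, t) = (0.970133, 0.878469), (ds/dtau, dt/dtau) = (-0.175772, 0.660217); Gamma_sss = 0.614997, Gamma_sst = 0.000000, Gamma_stt = 0.614997, Gamma_tss = -0.394008, Gamma_tst = 0.000000, Gamma_ttt = -0.394008; k1 = (-0.175772, 0.660217, -0.287069, 0.183916)
  k2: at (s, t) = (0.952556, 0.944490), (ds/dtau, dt/dtau) = (-0.204479, 0.678608); Gamma_sss = 0.649786, Gamma_sst = 0.000000, Gamma_stt = 0.649786, Gamma_tss = -0.378941, Gamma_tst = 0.000000, Gamma_ttt = -0.378941; k2 = (-0.204479, 0.678608, -0.326401, 0.190350)
  k3: at (s, t) = (0.949685, 0.946329), (ds/dtau, dt/dtau) = (-0.208412, 0.679251); Gamma_sss = 0.651159, Gamma_sst = 0.000000, Gamma_stt = 0.651159, Gamma_tss = -0.379629, Gamma_tst = 0.000000, Gamma_ttt = -0.379629; k3 = (-0.208412, 0.679251, -0.328717, 0.191643)
  k4: at (s, t) = (0.928450, 1.014319), (ds/dtau, dt/dtau) = (-0.241515, 0.698545); Gamma_sss = 0.688809, Gamma_sst = 0.000000, Gamma_stt = 0.688809, Gamma_tss = -0.360323, Gamma_tst = 0.000000, Gamma_ttt = -0.360323; k4 = (-0.241515, 0.698545, -0.376293, 0.196842)
  Y <- Y + (h/6)(k1 + 2k2 + 2k3 + k4): s = 0.9287, t = 1.0143, ds/dtau = -0.2416, dt/dtau = 0.6984

Answer: s = 0.9287, t = 1.0143, ds/dtau = -0.2416, dt/dtau = 0.6984


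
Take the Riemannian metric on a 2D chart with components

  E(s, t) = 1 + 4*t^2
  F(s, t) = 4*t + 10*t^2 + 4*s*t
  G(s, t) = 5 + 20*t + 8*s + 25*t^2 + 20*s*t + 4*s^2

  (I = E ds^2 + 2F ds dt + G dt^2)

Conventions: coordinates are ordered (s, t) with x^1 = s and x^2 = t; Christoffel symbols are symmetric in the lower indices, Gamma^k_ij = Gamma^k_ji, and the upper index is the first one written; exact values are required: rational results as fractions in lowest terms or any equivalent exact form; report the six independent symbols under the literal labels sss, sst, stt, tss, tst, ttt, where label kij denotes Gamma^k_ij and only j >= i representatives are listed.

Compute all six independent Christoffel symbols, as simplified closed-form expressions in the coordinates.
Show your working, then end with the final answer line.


E = 1 + 4*t^2; F = 4*t + 10*t^2 + 4*s*t; G = 5 + 20*t + 8*s + 25*t^2 + 20*s*t + 4*s^2
Gamma^k_ij = (1/2) g^{kl} (d_i g_jl + d_j g_il - d_l g_ij), with g^inv = (1/(EG-F^2)) [[G, -F], [-F, E]]
first partials: E_s = 0, E_t = 8*t, F_s = 4*t, F_t = 4 + 20*t + 4*s, G_s = 8 + 20*t + 8*s, G_t = 20 + 50*t + 20*s
D = EG - F^2 = 5 + 20*t + 8*s + 29*t^2 + 20*s*t + 4*s^2
expanded: Gamma^s_ss = (G E_s - 2F F_s + F E_t)/(2D), Gamma^s_st = (G E_t - F G_s)/(2D), Gamma^s_tt = (2G F_t - G G_s - F G_t)/(2D), Gamma^t_ss = (2E F_s - E E_t - F E_s)/(2D), Gamma^t_st = (E G_s - F E_t)/(2D), Gamma^t_tt = (E G_t - 2F F_t + F G_s)/(2D); substitute and cancel common factors

Answer: Gamma_sss = 0, Gamma_sst = 4*t/(4*s^2 + 20*s*t + 8*s + 29*t^2 + 20*t + 5), Gamma_stt = 10*t/(4*s^2 + 20*s*t + 8*s + 29*t^2 + 20*t + 5), Gamma_tss = 0, Gamma_tst = (4*s + 10*t + 4)/(4*s^2 + 20*s*t + 8*s + 29*t^2 + 20*t + 5), Gamma_ttt = (10*s + 25*t + 10)/(4*s^2 + 20*s*t + 8*s + 29*t^2 + 20*t + 5)


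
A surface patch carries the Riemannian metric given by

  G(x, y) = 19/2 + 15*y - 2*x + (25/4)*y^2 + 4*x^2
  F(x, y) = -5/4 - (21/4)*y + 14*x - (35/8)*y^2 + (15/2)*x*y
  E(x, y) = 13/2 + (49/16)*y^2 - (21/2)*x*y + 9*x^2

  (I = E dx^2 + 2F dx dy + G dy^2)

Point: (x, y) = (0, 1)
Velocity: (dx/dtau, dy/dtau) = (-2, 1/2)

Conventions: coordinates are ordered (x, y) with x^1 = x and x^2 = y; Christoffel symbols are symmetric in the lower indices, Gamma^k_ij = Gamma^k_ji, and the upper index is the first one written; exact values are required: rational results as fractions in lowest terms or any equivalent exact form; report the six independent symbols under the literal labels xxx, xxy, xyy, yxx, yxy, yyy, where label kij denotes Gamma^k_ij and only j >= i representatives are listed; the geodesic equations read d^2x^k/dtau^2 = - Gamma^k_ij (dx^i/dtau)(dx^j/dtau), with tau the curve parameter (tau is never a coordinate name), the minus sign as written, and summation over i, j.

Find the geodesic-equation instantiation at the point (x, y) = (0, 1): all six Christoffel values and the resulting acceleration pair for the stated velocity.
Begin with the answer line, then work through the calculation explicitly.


Answer: Gamma_xxx = 1667/7500, Gamma_xxy = 1777/3750, Gamma_xyy = -2669/1875, Gamma_yxx = 3391/5000, Gamma_yxy = 1013/7500, Gamma_yyy = -211/3750; accelerations (d^2x/dtau^2, d^2y/dtau^2) = (3109/7500, -12143/5000)

E = 153/16, F = -87/8, G = 123/4 at the point
E_x = -21/2, E_y = 49/8, F_x = 43/2, F_y = -14, G_x = -2, G_y = 55/2
EG - F^2 = 5625/32;  g^inv = (32/5625) * [[123/4, 87/8], [87/8, 153/16]]
first-kind symbols [ij,l] = (1/2)(d_i g_jl + d_j g_il - d_l g_ij): [xx,x] = E_x/2 = -21/4, [xx,y] = F_x - E_y/2 = 295/16, [xy,x] = E_y/2 = 49/16, [xy,y] = G_x/2 = -1, [yy,x] = F_y - G_x/2 = -13, [yy,y] = G_y/2 = 55/4
Gamma^x_ij = (G*[ij,x] - F*[ij,y])/(EG - F^2), Gamma^y_ij = (E*[ij,y] - F*[ij,x])/(EG - F^2)
Gamma_xxx = 1667/7500, Gamma_xxy = 1777/3750, Gamma_xyy = -2669/1875, Gamma_yxx = 3391/5000, Gamma_yxy = 1013/7500, Gamma_yyy = -211/3750
d^2x/dtau^2 = -(Gamma_xxx*(-2)^2 + 2*Gamma_xxy*(-2)*(1/2) + Gamma_xyy*(1/2)^2) = 3109/7500
d^2y/dtau^2 = -(Gamma_yxx*(-2)^2 + 2*Gamma_yxy*(-2)*(1/2) + Gamma_yyy*(1/2)^2) = -12143/5000


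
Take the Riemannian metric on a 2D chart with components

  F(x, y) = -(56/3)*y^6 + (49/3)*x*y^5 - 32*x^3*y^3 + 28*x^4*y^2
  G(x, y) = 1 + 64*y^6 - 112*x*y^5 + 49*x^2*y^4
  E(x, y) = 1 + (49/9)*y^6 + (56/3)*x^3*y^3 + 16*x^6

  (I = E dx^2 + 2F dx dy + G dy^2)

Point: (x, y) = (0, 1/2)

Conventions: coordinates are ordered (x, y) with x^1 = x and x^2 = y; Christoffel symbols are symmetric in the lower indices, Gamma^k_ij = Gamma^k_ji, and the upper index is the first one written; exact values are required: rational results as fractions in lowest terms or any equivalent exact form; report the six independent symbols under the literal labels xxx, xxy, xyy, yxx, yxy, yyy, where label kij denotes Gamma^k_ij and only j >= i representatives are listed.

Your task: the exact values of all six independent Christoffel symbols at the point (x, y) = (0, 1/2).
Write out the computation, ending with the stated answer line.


E = 625/576, F = -7/24, G = 2 at the point
E_x = 0, E_y = 49/48, F_x = 49/96, F_y = -7/2, G_x = -7/2, G_y = 12
EG - F^2 = 1201/576;  g^inv = (576/1201) * [[2, 7/24], [7/24, 625/576]]
first-kind symbols [ij,l] = (1/2)(d_i g_jl + d_j g_il - d_l g_ij): [xx,x] = E_x/2 = 0, [xx,y] = F_x - E_y/2 = 0, [xy,x] = E_y/2 = 49/96, [xy,y] = G_x/2 = -7/4, [yy,x] = F_y - G_x/2 = -7/4, [yy,y] = G_y/2 = 6
Gamma^x_ij = (G*[ij,x] - F*[ij,y])/(EG - F^2), Gamma^y_ij = (E*[ij,y] - F*[ij,x])/(EG - F^2)

Answer: Gamma_xxx = 0, Gamma_xxy = 294/1201, Gamma_xyy = -1008/1201, Gamma_yxx = 0, Gamma_yxy = -1008/1201, Gamma_yyy = 3456/1201


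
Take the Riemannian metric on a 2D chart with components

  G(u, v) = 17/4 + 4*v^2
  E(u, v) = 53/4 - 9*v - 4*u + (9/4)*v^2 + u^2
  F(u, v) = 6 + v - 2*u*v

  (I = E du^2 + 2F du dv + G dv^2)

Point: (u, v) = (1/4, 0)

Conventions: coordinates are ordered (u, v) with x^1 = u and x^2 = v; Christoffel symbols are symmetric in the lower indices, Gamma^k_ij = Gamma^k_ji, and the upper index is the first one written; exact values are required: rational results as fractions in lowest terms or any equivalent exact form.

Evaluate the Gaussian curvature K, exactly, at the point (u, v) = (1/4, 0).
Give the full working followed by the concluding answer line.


E = 197/16, F = 6, G = 17/4, EG - F^2 = 1045/64 at the point
E_u = -7/2, E_v = -9, F_u = 0, F_v = 1/2, G_u = 0, G_v = 0
E_vv = 9/2, F_uv = -2, G_uu = 0
K follows from Brioschi's formula, (det M1 - det M2)/(EG - F^2)^2.
M1 = [[-E_vv/2 + F_uv - G_uu/2, E_u/2, F_u - E_v/2], [F_v - G_u/2, E, F], [G_v/2, F, G]] = [[-17/4, -7/4, 9/2], [1/2, 197/16, 6], [0, 6, 17/4]]; det M1 = -13357/256
M2 = [[0, E_v/2, G_u/2], [E_v/2, E, F], [G_u/2, F, G]] = [[0, -9/2, 0], [-9/2, 197/16, 6], [0, 6, 17/4]]; det M2 = -1377/16
det M1 - det M2 = 8675/256; K = 8675/256 / (1045/64)^2 = 5552/43681

Answer: K = 5552/43681
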